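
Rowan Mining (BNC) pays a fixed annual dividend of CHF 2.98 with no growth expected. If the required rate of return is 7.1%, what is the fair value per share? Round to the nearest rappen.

CHF 41.97

Zero-growth DDM (perpetuity): P₀ = D/r = 2.98 / 0.071 = 41.9718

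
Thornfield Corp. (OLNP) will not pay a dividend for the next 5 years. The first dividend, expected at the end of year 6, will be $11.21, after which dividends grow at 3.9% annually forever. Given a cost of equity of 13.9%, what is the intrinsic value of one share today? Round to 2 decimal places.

$58.48

Deferred-dividend DDM. At t=5 the remaining stream is a growing perpetuity with first payment D_6 = 11.21.
V_5 = D_6/(r−g) = 11.21/(0.139−0.039) = 112.1000
P₀ = V_5/(1+r)^5 = 112.1000/(1+0.139)^5 = 58.4773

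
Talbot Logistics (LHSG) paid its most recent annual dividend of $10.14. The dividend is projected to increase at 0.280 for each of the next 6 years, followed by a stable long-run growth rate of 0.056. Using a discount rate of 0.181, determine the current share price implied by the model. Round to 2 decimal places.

$220.26

Two-stage DDM. Project D₁…D_6 at 0.28, terminal growth 0.056, discount at r = 0.181.
D_1 = 12.9792
D_2 = 16.6134
D_3 = 21.2651
D_4 = 27.2194
D_5 = 34.8408
D_6 = 44.5962
Terminal value at t=6: TV = D_7/(r−g) = 47.0936/(0.181−0.056) = 376.7486
P₀ = 12.9792/(1+0.181)^1 + 16.6134/(1+0.181)^2 + 21.2651/(1+0.181)^3 + 27.2194/(1+0.181)^4 + 34.8408/(1+0.181)^5 + 44.5962/(1+0.181)^6 + 376.7486/(1+0.181)^6 = 220.2560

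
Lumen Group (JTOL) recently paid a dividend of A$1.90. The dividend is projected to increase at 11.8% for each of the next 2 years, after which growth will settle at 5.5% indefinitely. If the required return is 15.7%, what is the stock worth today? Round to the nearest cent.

A$21.96

Two-stage DDM. Project D₁…D_2 at 0.118, terminal growth 0.055, discount at r = 0.157.
D_1 = 2.1242
D_2 = 2.3749
Terminal value at t=2: TV = D_3/(r−g) = 2.5055/(0.157−0.055) = 24.5635
P₀ = 2.1242/(1+0.157)^1 + 2.3749/(1+0.157)^2 + 24.5635/(1+0.157)^2 = 21.9595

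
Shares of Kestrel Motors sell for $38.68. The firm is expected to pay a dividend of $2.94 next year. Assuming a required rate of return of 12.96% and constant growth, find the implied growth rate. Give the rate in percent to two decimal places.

5.36%

From P₀ = D₁/(r − g), the implied growth is g = r − D₁/P₀.
g = 0.1296 − 2.94/38.68 = 0.1296 − 0.07601 = 0.05359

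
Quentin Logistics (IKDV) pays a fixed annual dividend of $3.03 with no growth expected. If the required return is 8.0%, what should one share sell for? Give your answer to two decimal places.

Zero-growth DDM (perpetuity): P₀ = D/r = 3.03 / 0.08 = 37.8750

$37.88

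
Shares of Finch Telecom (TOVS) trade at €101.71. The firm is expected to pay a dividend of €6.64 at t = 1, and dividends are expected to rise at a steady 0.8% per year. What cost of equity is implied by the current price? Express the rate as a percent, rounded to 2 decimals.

7.33%

Rearranging the constant-growth DDM: r = D₁/P₀ + g.
r = 6.6400 / 101.71 + 0.008 = 0.06528 + 0.008 = 0.07328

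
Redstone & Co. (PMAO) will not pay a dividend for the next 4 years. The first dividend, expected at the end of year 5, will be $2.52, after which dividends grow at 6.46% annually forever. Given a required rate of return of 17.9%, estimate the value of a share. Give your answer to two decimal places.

$11.40

Deferred-dividend DDM. At t=4 the remaining stream is a growing perpetuity with first payment D_5 = 2.52.
V_4 = D_5/(r−g) = 2.52/(0.179−0.0646) = 22.0280
P₀ = V_4/(1+r)^4 = 22.0280/(1+0.179)^4 = 11.4004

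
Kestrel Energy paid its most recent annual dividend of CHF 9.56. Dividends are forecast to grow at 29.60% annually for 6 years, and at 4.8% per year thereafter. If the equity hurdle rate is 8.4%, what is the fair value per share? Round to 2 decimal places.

CHF 925.01

Two-stage DDM. Project D₁…D_6 at 0.296, terminal growth 0.048, discount at r = 0.084.
D_1 = 12.3898
D_2 = 16.0571
D_3 = 20.8100
D_4 = 26.9698
D_5 = 34.9529
D_6 = 45.2989
Terminal value at t=6: TV = D_7/(r−g) = 47.4733/(0.084−0.048) = 1318.7021
P₀ = 12.3898/(1+0.084)^1 + 16.0571/(1+0.084)^2 + 20.8100/(1+0.084)^3 + 26.9698/(1+0.084)^4 + 34.9529/(1+0.084)^5 + 45.2989/(1+0.084)^6 + 1318.7021/(1+0.084)^6 = 925.0135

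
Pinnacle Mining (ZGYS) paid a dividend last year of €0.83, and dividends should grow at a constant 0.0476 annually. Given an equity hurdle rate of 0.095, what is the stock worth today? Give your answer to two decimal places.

€18.34

Gordon growth model: P₀ = D₁/(r − g). D₁ = 0.83 × (1 + 0.0476) = 0.8695.
P₀ = 0.8695 / (0.095 − 0.0476) = 0.8695 / 0.0474 = 18.3441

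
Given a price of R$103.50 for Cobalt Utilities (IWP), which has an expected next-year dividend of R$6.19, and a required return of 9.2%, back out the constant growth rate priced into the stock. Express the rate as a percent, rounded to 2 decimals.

From P₀ = D₁/(r − g), the implied growth is g = r − D₁/P₀.
g = 0.092 − 6.19/103.50 = 0.092 − 0.05981 = 0.03219

3.22%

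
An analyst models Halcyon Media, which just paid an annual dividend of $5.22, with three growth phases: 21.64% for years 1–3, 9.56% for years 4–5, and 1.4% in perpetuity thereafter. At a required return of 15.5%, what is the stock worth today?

Three-stage DDM. Project D₁…D_5; terminal Gordon value at t=5 with g = 0.014; discount at r = 0.155.
D_1 = 6.3496
D_2 = 7.7237
D_3 = 9.3951
D_4 = 10.2932
D_5 = 11.2773
TV_5 = 11.4351/(0.155−0.014) = 81.1003
P₀ = Σ Dₜ/(1+r)ᵗ + TV_5/(1+r)^5 = 68.1112

$68.11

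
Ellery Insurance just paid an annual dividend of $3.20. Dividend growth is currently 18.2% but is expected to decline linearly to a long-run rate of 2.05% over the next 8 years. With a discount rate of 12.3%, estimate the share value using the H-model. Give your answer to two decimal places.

$52.03

H-model: P₀ = D₀[(1+g_L) + H(g_S−g_L)]/(r−g_L), with H = 8/2 = 4.
P₀ = 3.20 × [(1+0.0205) + 4×(0.182−0.0205)] / (0.123−0.0205)
   = 3.20 × 1.6665 / 0.1025 = 52.0273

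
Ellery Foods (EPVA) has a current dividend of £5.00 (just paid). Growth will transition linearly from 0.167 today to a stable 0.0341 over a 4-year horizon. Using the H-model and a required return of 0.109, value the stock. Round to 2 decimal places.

H-model: P₀ = D₀[(1+g_L) + H(g_S−g_L)]/(r−g_L), with H = 4/2 = 2.
P₀ = 5.00 × [(1+0.0341) + 2×(0.167−0.0341)] / (0.109−0.0341)
   = 5.00 × 1.2999 / 0.0749 = 86.7757

£86.78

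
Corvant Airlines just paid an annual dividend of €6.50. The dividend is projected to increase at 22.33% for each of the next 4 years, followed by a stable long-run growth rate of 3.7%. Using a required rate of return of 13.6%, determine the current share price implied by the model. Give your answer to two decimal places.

Two-stage DDM. Project D₁…D_4 at 0.2233, terminal growth 0.037, discount at r = 0.136.
D_1 = 7.9515
D_2 = 9.7270
D_3 = 11.8990
D_4 = 14.5561
Terminal value at t=4: TV = D_5/(r−g) = 15.0947/(0.136−0.037) = 152.4716
P₀ = 7.9515/(1+0.136)^1 + 9.7270/(1+0.136)^2 + 11.8990/(1+0.136)^3 + 14.5561/(1+0.136)^4 + 152.4716/(1+0.136)^4 = 122.9476

€122.95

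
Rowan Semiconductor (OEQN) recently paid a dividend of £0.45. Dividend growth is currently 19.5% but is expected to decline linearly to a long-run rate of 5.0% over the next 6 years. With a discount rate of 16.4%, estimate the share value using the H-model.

£5.86

H-model: P₀ = D₀[(1+g_L) + H(g_S−g_L)]/(r−g_L), with H = 6/2 = 3.
P₀ = 0.45 × [(1+0.05) + 3×(0.195−0.05)] / (0.164−0.05)
   = 0.45 × 1.4850 / 0.114 = 5.8618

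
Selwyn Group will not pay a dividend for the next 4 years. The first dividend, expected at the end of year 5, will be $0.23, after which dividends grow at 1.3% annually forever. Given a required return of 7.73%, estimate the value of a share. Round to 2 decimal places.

$2.66

Deferred-dividend DDM. At t=4 the remaining stream is a growing perpetuity with first payment D_5 = 0.23.
V_4 = D_5/(r−g) = 0.23/(0.0773−0.013) = 3.5770
P₀ = V_4/(1+r)^4 = 3.5770/(1+0.0773)^4 = 2.6556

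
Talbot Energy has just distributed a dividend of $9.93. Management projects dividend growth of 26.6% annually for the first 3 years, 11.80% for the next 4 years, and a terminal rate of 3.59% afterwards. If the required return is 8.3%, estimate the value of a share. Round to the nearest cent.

$505.98

Three-stage DDM. Project D₁…D_7; terminal Gordon value at t=7 with g = 0.0359; discount at r = 0.083.
D_1 = 12.5714
D_2 = 15.9154
D_3 = 20.1489
D_4 = 22.5264
D_5 = 25.1845
D_6 = 28.1563
D_7 = 31.4788
TV_7 = 32.6088/(0.083−0.0359) = 692.3322
P₀ = Σ Dₜ/(1+r)ᵗ + TV_7/(1+r)^7 = 505.9840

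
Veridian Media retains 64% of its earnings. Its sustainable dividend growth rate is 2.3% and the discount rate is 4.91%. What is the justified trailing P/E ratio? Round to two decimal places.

Payout ratio b = 1 − 0.64 = 0.36.
Justified trailing P/E = b(1+g)/(r−g) = 0.36×(1+0.023)/(0.0491−0.023) = 14.1103

14.11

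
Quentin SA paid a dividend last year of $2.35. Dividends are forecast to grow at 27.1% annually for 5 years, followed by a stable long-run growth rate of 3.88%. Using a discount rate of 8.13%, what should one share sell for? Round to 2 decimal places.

$148.47

Two-stage DDM. Project D₁…D_5 at 0.271, terminal growth 0.0388, discount at r = 0.0813.
D_1 = 2.9869
D_2 = 3.7963
D_3 = 4.8251
D_4 = 6.1327
D_5 = 7.7946
Terminal value at t=5: TV = D_6/(r−g) = 8.0971/(0.0813−0.0388) = 190.5191
P₀ = 2.9869/(1+0.0813)^1 + 3.7963/(1+0.0813)^2 + 4.8251/(1+0.0813)^3 + 6.1327/(1+0.0813)^4 + 7.7946/(1+0.0813)^5 + 190.5191/(1+0.0813)^5 = 148.4714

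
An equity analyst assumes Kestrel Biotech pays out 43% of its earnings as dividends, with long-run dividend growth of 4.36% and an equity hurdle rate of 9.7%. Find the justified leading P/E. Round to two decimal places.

8.05

Justified leading P/E = b/(r−g) = 0.43/(0.097−0.0436) = 8.0524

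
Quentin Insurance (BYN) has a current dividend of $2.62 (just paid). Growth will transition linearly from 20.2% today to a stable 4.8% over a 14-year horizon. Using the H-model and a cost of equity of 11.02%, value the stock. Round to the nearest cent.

H-model: P₀ = D₀[(1+g_L) + H(g_S−g_L)]/(r−g_L), with H = 14/2 = 7.
P₀ = 2.62 × [(1+0.048) + 7×(0.202−0.048)] / (0.1102−0.048)
   = 2.62 × 2.1260 / 0.0622 = 89.5518

$89.55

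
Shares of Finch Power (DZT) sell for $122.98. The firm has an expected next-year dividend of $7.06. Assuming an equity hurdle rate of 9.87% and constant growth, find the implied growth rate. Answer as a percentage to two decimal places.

4.13%

From P₀ = D₁/(r − g), the implied growth is g = r − D₁/P₀.
g = 0.0987 − 7.06/122.98 = 0.0987 − 0.05741 = 0.04129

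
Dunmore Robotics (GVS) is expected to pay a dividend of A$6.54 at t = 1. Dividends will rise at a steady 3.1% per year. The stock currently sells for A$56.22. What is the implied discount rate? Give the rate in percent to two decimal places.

Rearranging the constant-growth DDM: r = D₁/P₀ + g.
r = 6.5400 / 56.22 + 0.031 = 0.11633 + 0.031 = 0.14733

14.73%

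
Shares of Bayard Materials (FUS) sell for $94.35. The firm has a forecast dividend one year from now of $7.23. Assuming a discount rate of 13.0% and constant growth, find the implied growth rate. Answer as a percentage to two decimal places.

5.34%

From P₀ = D₁/(r − g), the implied growth is g = r − D₁/P₀.
g = 0.13 − 7.23/94.35 = 0.13 − 0.07663 = 0.05337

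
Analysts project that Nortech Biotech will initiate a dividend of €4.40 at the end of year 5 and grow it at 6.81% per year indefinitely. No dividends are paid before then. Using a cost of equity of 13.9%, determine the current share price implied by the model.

€36.87

Deferred-dividend DDM. At t=4 the remaining stream is a growing perpetuity with first payment D_5 = 4.40.
V_4 = D_5/(r−g) = 4.40/(0.139−0.0681) = 62.0592
P₀ = V_4/(1+r)^4 = 62.0592/(1+0.139)^4 = 36.8733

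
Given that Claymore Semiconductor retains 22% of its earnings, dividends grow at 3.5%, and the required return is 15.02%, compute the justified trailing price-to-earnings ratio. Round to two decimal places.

Payout ratio b = 1 − 0.22 = 0.78.
Justified trailing P/E = b(1+g)/(r−g) = 0.78×(1+0.035)/(0.1502−0.035) = 7.0078

7.01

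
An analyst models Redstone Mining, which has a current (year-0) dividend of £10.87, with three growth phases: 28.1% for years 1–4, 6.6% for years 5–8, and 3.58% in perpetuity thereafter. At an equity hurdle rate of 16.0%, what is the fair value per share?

£204.80

Three-stage DDM. Project D₁…D_8; terminal Gordon value at t=8 with g = 0.0358; discount at r = 0.16.
D_1 = 13.9245
D_2 = 17.8372
D_3 = 22.8495
D_4 = 29.2702
D_5 = 31.2021
D_6 = 33.2614
D_7 = 35.4566
D_8 = 37.7968
TV_8 = 39.1499/(0.16−0.0358) = 315.2167
P₀ = Σ Dₜ/(1+r)ᵗ + TV_8/(1+r)^8 = 204.7955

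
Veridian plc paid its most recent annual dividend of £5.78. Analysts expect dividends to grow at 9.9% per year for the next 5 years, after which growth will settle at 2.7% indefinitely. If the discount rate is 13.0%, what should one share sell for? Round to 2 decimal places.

Two-stage DDM. Project D₁…D_5 at 0.099, terminal growth 0.027, discount at r = 0.13.
D_1 = 6.3522
D_2 = 6.9811
D_3 = 7.6722
D_4 = 8.4318
D_5 = 9.2665
Terminal value at t=5: TV = D_6/(r−g) = 9.5167/(0.13−0.027) = 92.3952
P₀ = 6.3522/(1+0.13)^1 + 6.9811/(1+0.13)^2 + 7.6722/(1+0.13)^3 + 8.4318/(1+0.13)^4 + 9.2665/(1+0.13)^5 + 92.3952/(1+0.13)^5 = 76.7552

£76.76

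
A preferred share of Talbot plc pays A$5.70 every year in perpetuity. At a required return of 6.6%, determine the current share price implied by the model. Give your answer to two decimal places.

A$86.36

Zero-growth DDM (perpetuity): P₀ = D/r = 5.70 / 0.066 = 86.3636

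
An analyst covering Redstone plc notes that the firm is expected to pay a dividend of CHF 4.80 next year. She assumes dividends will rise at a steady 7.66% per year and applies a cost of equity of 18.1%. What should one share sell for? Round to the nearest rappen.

Gordon growth model: P₀ = D₁/(r − g), with D₁ = 4.80 given directly.
P₀ = 4.8000 / (0.181 − 0.0766) = 4.8000 / 0.1044 = 45.9770

CHF 45.98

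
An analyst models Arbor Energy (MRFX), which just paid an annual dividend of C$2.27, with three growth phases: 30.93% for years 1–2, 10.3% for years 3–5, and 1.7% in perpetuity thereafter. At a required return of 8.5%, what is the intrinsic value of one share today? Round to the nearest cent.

C$68.23

Three-stage DDM. Project D₁…D_5; terminal Gordon value at t=5 with g = 0.017; discount at r = 0.085.
D_1 = 2.9721
D_2 = 3.8914
D_3 = 4.2922
D_4 = 4.7343
D_5 = 5.2219
TV_5 = 5.3107/(0.085−0.017) = 78.0985
P₀ = Σ Dₜ/(1+r)ᵗ + TV_5/(1+r)^5 = 68.2332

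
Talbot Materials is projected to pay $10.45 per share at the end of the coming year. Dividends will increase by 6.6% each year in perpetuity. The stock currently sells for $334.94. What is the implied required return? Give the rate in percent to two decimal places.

9.72%

Rearranging the constant-growth DDM: r = D₁/P₀ + g.
r = 10.4500 / 334.94 + 0.066 = 0.03120 + 0.066 = 0.09720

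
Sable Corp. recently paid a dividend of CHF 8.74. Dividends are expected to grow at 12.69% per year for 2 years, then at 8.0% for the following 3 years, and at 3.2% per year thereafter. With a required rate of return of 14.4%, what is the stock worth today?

CHF 105.54

Three-stage DDM. Project D₁…D_5; terminal Gordon value at t=5 with g = 0.032; discount at r = 0.144.
D_1 = 9.8491
D_2 = 11.0990
D_3 = 11.9869
D_4 = 12.9458
D_5 = 13.9815
TV_5 = 14.4289/(0.144−0.032) = 128.8294
P₀ = Σ Dₜ/(1+r)ᵗ + TV_5/(1+r)^5 = 105.5384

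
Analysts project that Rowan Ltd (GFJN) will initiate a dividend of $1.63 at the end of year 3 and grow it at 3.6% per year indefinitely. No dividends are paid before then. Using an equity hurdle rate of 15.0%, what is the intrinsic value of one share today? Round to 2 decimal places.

Deferred-dividend DDM. At t=2 the remaining stream is a growing perpetuity with first payment D_3 = 1.63.
V_2 = D_3/(r−g) = 1.63/(0.15−0.036) = 14.2982
P₀ = V_2/(1+r)^2 = 14.2982/(1+0.15)^2 = 10.8115

$10.81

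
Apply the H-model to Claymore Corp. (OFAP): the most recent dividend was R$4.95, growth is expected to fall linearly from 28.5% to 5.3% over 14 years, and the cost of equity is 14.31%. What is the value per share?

R$147.07

H-model: P₀ = D₀[(1+g_L) + H(g_S−g_L)]/(r−g_L), with H = 14/2 = 7.
P₀ = 4.95 × [(1+0.053) + 7×(0.285−0.053)] / (0.1431−0.053)
   = 4.95 × 2.6770 / 0.0901 = 147.0716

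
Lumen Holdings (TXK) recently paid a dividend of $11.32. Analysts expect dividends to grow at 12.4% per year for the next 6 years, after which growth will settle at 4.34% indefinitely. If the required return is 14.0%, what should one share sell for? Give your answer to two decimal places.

Two-stage DDM. Project D₁…D_6 at 0.124, terminal growth 0.0434, discount at r = 0.14.
D_1 = 12.7237
D_2 = 14.3014
D_3 = 16.0748
D_4 = 18.0681
D_5 = 20.3085
D_6 = 22.8268
Terminal value at t=6: TV = D_7/(r−g) = 23.8174/(0.14−0.0434) = 246.5574
P₀ = 12.7237/(1+0.14)^1 + 14.3014/(1+0.14)^2 + 16.0748/(1+0.14)^3 + 18.0681/(1+0.14)^4 + 20.3085/(1+0.14)^5 + 22.8268/(1+0.14)^6 + 246.5574/(1+0.14)^6 = 176.9888

$176.99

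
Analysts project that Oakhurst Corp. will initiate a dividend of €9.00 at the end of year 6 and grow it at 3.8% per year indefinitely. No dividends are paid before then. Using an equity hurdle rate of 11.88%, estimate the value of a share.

€63.54

Deferred-dividend DDM. At t=5 the remaining stream is a growing perpetuity with first payment D_6 = 9.00.
V_5 = D_6/(r−g) = 9.00/(0.1188−0.038) = 111.3861
P₀ = V_5/(1+r)^5 = 111.3861/(1+0.1188)^5 = 63.5432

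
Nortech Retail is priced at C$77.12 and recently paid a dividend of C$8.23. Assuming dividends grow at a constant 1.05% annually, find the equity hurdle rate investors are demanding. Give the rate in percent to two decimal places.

Rearranging the constant-growth DDM: r = D₁/P₀ + g.
D₁ = 8.23 × (1 + 0.0105) = 8.3164.
r = 8.3164 / 77.12 + 0.0105 = 0.10784 + 0.0105 = 0.11834

11.83%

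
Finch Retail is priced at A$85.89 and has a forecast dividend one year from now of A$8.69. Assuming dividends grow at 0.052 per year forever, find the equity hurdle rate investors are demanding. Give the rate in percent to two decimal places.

Rearranging the constant-growth DDM: r = D₁/P₀ + g.
r = 8.6900 / 85.89 + 0.052 = 0.10118 + 0.052 = 0.15318

15.32%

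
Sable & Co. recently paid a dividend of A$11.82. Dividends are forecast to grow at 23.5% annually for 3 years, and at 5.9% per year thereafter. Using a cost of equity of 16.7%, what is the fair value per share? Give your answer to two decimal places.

A$177.12

Two-stage DDM. Project D₁…D_3 at 0.235, terminal growth 0.059, discount at r = 0.167.
D_1 = 14.5977
D_2 = 18.0282
D_3 = 22.2648
Terminal value at t=3: TV = D_4/(r−g) = 23.5784/(0.167−0.059) = 218.3185
P₀ = 14.5977/(1+0.167)^1 + 18.0282/(1+0.167)^2 + 22.2648/(1+0.167)^3 + 218.3185/(1+0.167)^3 = 177.1209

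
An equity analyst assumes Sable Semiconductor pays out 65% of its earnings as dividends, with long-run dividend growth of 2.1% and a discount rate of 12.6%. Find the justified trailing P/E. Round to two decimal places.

Justified trailing P/E = b(1+g)/(r−g) = 0.65×(1+0.021)/(0.126−0.021) = 6.3205

6.32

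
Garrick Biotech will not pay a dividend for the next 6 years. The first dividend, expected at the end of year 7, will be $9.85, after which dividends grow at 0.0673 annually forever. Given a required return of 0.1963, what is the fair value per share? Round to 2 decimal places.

Deferred-dividend DDM. At t=6 the remaining stream is a growing perpetuity with first payment D_7 = 9.85.
V_6 = D_7/(r−g) = 9.85/(0.1963−0.0673) = 76.3566
P₀ = V_6/(1+r)^6 = 76.3566/(1+0.1963)^6 = 26.0499

$26.05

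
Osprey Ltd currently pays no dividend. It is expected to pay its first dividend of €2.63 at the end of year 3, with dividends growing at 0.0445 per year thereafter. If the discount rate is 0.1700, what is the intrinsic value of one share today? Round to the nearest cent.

€15.31

Deferred-dividend DDM. At t=2 the remaining stream is a growing perpetuity with first payment D_3 = 2.63.
V_2 = D_3/(r−g) = 2.63/(0.17−0.0445) = 20.9562
P₀ = V_2/(1+r)^2 = 20.9562/(1+0.17)^2 = 15.3088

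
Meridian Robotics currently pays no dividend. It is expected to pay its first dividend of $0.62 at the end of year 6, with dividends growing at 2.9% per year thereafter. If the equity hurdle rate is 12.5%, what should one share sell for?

$3.58

Deferred-dividend DDM. At t=5 the remaining stream is a growing perpetuity with first payment D_6 = 0.62.
V_5 = D_6/(r−g) = 0.62/(0.125−0.029) = 6.4583
P₀ = V_5/(1+r)^5 = 6.4583/(1+0.125)^5 = 3.5839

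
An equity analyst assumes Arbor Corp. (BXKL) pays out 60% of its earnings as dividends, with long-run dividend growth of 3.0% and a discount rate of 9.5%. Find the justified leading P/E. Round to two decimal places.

Justified leading P/E = b/(r−g) = 0.60/(0.095−0.03) = 9.2308

9.23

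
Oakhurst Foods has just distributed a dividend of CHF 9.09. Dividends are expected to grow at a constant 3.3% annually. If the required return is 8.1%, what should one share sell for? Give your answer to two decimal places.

CHF 195.62

Gordon growth model: P₀ = D₁/(r − g). D₁ = 9.09 × (1 + 0.033) = 9.3900.
P₀ = 9.3900 / (0.081 − 0.033) = 9.3900 / 0.048 = 195.6244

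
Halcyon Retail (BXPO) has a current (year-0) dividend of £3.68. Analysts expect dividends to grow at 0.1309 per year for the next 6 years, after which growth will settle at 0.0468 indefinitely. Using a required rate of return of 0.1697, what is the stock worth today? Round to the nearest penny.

£45.25

Two-stage DDM. Project D₁…D_6 at 0.1309, terminal growth 0.0468, discount at r = 0.1697.
D_1 = 4.1617
D_2 = 4.7065
D_3 = 5.3226
D_4 = 6.0193
D_5 = 6.8072
D_6 = 7.6983
Terminal value at t=6: TV = D_7/(r−g) = 8.0585/(0.1697−0.0468) = 65.5700
P₀ = 4.1617/(1+0.1697)^1 + 4.7065/(1+0.1697)^2 + 5.3226/(1+0.1697)^3 + 6.0193/(1+0.1697)^4 + 6.8072/(1+0.1697)^5 + 7.6983/(1+0.1697)^6 + 65.5700/(1+0.1697)^6 = 45.2547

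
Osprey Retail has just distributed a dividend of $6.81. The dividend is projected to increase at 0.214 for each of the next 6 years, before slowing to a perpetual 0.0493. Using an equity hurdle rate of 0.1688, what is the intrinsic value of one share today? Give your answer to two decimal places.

Two-stage DDM. Project D₁…D_6 at 0.214, terminal growth 0.0493, discount at r = 0.1688.
D_1 = 8.2673
D_2 = 10.0366
D_3 = 12.1844
D_4 = 14.7918
D_5 = 17.9573
D_6 = 21.8001
Terminal value at t=6: TV = D_7/(r−g) = 22.8749/(0.1688−0.0493) = 191.4216
P₀ = 8.2673/(1+0.1688)^1 + 10.0366/(1+0.1688)^2 + 12.1844/(1+0.1688)^3 + 14.7918/(1+0.1688)^4 + 17.9573/(1+0.1688)^5 + 21.8001/(1+0.1688)^6 + 191.4216/(1+0.1688)^6 = 121.8455

$121.85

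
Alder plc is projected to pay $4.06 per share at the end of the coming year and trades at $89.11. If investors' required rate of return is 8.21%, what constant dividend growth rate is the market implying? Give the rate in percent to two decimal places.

From P₀ = D₁/(r − g), the implied growth is g = r − D₁/P₀.
g = 0.0821 − 4.06/89.11 = 0.0821 − 0.04556 = 0.03654

3.65%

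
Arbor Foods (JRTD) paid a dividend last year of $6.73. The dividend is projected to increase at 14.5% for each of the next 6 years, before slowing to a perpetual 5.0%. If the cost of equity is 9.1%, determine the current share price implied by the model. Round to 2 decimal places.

$278.29

Two-stage DDM. Project D₁…D_6 at 0.145, terminal growth 0.05, discount at r = 0.091.
D_1 = 7.7059
D_2 = 8.8232
D_3 = 10.1026
D_4 = 11.5674
D_5 = 13.2447
D_6 = 15.1652
Terminal value at t=6: TV = D_7/(r−g) = 15.9235/(0.091−0.05) = 388.3769
P₀ = 7.7059/(1+0.091)^1 + 8.8232/(1+0.091)^2 + 10.1026/(1+0.091)^3 + 11.5674/(1+0.091)^4 + 13.2447/(1+0.091)^5 + 15.1652/(1+0.091)^6 + 388.3769/(1+0.091)^6 = 278.2876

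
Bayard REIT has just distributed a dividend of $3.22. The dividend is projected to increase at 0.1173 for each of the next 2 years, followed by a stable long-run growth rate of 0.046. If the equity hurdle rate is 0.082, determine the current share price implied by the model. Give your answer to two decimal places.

$106.52

Two-stage DDM. Project D₁…D_2 at 0.1173, terminal growth 0.046, discount at r = 0.082.
D_1 = 3.5977
D_2 = 4.0197
Terminal value at t=2: TV = D_3/(r−g) = 4.2046/(0.082−0.046) = 116.7951
P₀ = 3.5977/(1+0.082)^1 + 4.0197/(1+0.082)^2 + 116.7951/(1+0.082)^2 = 106.5217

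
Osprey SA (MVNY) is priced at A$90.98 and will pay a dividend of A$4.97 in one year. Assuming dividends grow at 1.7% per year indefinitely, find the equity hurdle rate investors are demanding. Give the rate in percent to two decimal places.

7.16%

Rearranging the constant-growth DDM: r = D₁/P₀ + g.
r = 4.9700 / 90.98 + 0.017 = 0.05463 + 0.017 = 0.07163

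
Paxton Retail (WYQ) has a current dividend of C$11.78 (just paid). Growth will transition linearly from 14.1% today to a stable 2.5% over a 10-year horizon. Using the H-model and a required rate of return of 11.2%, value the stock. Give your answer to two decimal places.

H-model: P₀ = D₀[(1+g_L) + H(g_S−g_L)]/(r−g_L), with H = 10/2 = 5.
P₀ = 11.78 × [(1+0.025) + 5×(0.141−0.025)] / (0.112−0.025)
   = 11.78 × 1.6050 / 0.087 = 217.3207

C$217.32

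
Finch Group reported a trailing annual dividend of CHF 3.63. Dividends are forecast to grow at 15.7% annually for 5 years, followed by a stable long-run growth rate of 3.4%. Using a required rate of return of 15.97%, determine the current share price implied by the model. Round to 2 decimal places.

Two-stage DDM. Project D₁…D_5 at 0.157, terminal growth 0.034, discount at r = 0.1597.
D_1 = 4.1999
D_2 = 4.8593
D_3 = 5.6222
D_4 = 6.5049
D_5 = 7.5262
Terminal value at t=5: TV = D_6/(r−g) = 7.7820/(0.1597−0.034) = 61.9097
P₀ = 4.1999/(1+0.1597)^1 + 4.8593/(1+0.1597)^2 + 5.6222/(1+0.1597)^3 + 6.5049/(1+0.1597)^4 + 7.5262/(1+0.1597)^5 + 61.9097/(1+0.1597)^5 = 47.5378

CHF 47.54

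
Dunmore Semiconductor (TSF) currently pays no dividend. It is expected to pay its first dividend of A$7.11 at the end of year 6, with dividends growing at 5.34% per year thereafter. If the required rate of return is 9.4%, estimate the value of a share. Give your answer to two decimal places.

A$111.75

Deferred-dividend DDM. At t=5 the remaining stream is a growing perpetuity with first payment D_6 = 7.11.
V_5 = D_6/(r−g) = 7.11/(0.094−0.0534) = 175.1232
P₀ = V_5/(1+r)^5 = 175.1232/(1+0.094)^5 = 111.7524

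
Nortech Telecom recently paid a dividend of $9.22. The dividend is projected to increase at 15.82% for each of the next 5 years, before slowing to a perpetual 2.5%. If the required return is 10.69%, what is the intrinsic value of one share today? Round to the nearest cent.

$197.65

Two-stage DDM. Project D₁…D_5 at 0.1582, terminal growth 0.025, discount at r = 0.1069.
D_1 = 10.6786
D_2 = 12.3680
D_3 = 14.3246
D_4 = 16.5907
D_5 = 19.2154
Terminal value at t=5: TV = D_6/(r−g) = 19.6958/(0.1069−0.025) = 240.4854
P₀ = 10.6786/(1+0.1069)^1 + 12.3680/(1+0.1069)^2 + 14.3246/(1+0.1069)^3 + 16.5907/(1+0.1069)^4 + 19.2154/(1+0.1069)^5 + 240.4854/(1+0.1069)^5 = 197.6458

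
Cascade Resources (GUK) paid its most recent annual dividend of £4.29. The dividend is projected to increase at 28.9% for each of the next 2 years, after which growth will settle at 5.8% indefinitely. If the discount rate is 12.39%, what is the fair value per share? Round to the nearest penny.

Two-stage DDM. Project D₁…D_2 at 0.289, terminal growth 0.058, discount at r = 0.1239.
D_1 = 5.5298
D_2 = 7.1279
Terminal value at t=2: TV = D_3/(r−g) = 7.5413/(0.1239−0.058) = 114.4362
P₀ = 5.5298/(1+0.1239)^1 + 7.1279/(1+0.1239)^2 + 114.4362/(1+0.1239)^2 = 101.1590

£101.16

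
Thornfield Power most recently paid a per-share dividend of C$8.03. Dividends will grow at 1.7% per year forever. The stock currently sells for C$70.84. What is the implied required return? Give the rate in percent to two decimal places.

13.23%

Rearranging the constant-growth DDM: r = D₁/P₀ + g.
D₁ = 8.03 × (1 + 0.017) = 8.1665.
r = 8.1665 / 70.84 + 0.017 = 0.11528 + 0.017 = 0.13228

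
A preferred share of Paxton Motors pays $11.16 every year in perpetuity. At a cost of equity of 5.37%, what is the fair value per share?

$207.82

Zero-growth DDM (perpetuity): P₀ = D/r = 11.16 / 0.0537 = 207.8212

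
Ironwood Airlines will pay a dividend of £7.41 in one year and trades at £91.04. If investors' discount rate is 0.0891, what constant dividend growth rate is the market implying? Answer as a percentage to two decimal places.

From P₀ = D₁/(r − g), the implied growth is g = r − D₁/P₀.
g = 0.0891 − 7.41/91.04 = 0.0891 − 0.08139 = 0.00771

0.77%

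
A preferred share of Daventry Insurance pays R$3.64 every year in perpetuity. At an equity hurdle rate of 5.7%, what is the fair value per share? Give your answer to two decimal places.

Zero-growth DDM (perpetuity): P₀ = D/r = 3.64 / 0.057 = 63.8596

R$63.86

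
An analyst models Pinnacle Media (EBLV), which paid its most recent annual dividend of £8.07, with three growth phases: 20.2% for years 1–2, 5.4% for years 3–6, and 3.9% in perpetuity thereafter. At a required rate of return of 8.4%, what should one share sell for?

£260.66

Three-stage DDM. Project D₁…D_6; terminal Gordon value at t=6 with g = 0.039; discount at r = 0.084.
D_1 = 9.7001
D_2 = 11.6596
D_3 = 12.2892
D_4 = 12.9528
D_5 = 13.6523
D_6 = 14.3895
TV_6 = 14.9507/(0.084−0.039) = 332.2370
P₀ = Σ Dₜ/(1+r)ᵗ + TV_6/(1+r)^6 = 260.6629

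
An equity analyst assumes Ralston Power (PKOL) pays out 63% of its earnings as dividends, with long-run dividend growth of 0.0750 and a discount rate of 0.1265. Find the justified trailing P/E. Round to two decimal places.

13.15

Justified trailing P/E = b(1+g)/(r−g) = 0.63×(1+0.075)/(0.1265−0.075) = 13.1505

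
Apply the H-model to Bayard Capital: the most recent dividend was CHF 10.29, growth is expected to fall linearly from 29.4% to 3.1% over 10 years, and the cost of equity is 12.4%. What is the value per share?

H-model: P₀ = D₀[(1+g_L) + H(g_S−g_L)]/(r−g_L), with H = 10/2 = 5.
P₀ = 10.29 × [(1+0.031) + 5×(0.294−0.031)] / (0.124−0.031)
   = 10.29 × 2.3460 / 0.093 = 259.5735

CHF 259.57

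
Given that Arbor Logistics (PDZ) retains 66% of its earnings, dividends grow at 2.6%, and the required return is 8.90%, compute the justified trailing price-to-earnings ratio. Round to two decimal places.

5.54

Payout ratio b = 1 − 0.66 = 0.34.
Justified trailing P/E = b(1+g)/(r−g) = 0.34×(1+0.026)/(0.089−0.026) = 5.5371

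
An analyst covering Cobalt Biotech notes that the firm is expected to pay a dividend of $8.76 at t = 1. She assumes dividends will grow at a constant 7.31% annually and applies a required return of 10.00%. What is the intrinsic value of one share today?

Gordon growth model: P₀ = D₁/(r − g), with D₁ = 8.76 given directly.
P₀ = 8.7600 / (0.1 − 0.0731) = 8.7600 / 0.0269 = 325.6506

$325.65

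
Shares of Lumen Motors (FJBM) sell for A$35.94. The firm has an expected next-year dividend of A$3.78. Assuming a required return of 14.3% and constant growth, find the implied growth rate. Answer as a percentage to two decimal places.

3.78%

From P₀ = D₁/(r − g), the implied growth is g = r − D₁/P₀.
g = 0.143 − 3.78/35.94 = 0.143 − 0.10518 = 0.03782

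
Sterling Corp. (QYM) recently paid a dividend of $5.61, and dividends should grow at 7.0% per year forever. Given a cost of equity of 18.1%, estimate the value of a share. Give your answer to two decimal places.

Gordon growth model: P₀ = D₁/(r − g). D₁ = 5.61 × (1 + 0.07) = 6.0027.
P₀ = 6.0027 / (0.181 − 0.07) = 6.0027 / 0.111 = 54.0784

$54.08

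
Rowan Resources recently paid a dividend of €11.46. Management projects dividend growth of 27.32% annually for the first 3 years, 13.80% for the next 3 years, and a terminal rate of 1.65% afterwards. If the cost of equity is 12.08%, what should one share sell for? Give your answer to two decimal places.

€267.94

Three-stage DDM. Project D₁…D_6; terminal Gordon value at t=6 with g = 0.0165; discount at r = 0.1208.
D_1 = 14.5909
D_2 = 18.5771
D_3 = 23.6524
D_4 = 26.9164
D_5 = 30.6308
D_6 = 34.8579
TV_6 = 35.4331/(0.1208−0.0165) = 339.7225
P₀ = Σ Dₜ/(1+r)ᵗ + TV_6/(1+r)^6 = 267.9447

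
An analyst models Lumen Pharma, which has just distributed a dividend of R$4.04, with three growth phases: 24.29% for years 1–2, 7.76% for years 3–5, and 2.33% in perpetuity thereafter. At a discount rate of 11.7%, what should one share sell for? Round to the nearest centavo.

R$72.52

Three-stage DDM. Project D₁…D_5; terminal Gordon value at t=5 with g = 0.0233; discount at r = 0.117.
D_1 = 5.0213
D_2 = 6.2410
D_3 = 6.7253
D_4 = 7.2472
D_5 = 7.8096
TV_5 = 7.9915/(0.117−0.0233) = 85.2884
P₀ = Σ Dₜ/(1+r)ᵗ + TV_5/(1+r)^5 = 72.5179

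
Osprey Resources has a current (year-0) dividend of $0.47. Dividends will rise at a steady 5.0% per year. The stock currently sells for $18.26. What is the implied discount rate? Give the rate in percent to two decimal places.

7.70%

Rearranging the constant-growth DDM: r = D₁/P₀ + g.
D₁ = 0.47 × (1 + 0.05) = 0.4935.
r = 0.4935 / 18.26 + 0.05 = 0.02703 + 0.05 = 0.07703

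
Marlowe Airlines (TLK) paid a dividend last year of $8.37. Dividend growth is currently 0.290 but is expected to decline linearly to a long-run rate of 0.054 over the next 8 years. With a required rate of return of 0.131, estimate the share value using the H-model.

H-model: P₀ = D₀[(1+g_L) + H(g_S−g_L)]/(r−g_L), with H = 8/2 = 4.
P₀ = 8.37 × [(1+0.054) + 4×(0.29−0.054)] / (0.131−0.054)
   = 8.37 × 1.9980 / 0.077 = 217.1852

$217.19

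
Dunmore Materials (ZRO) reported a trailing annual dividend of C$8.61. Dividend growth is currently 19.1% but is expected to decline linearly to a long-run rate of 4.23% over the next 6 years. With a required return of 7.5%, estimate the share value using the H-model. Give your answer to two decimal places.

H-model: P₀ = D₀[(1+g_L) + H(g_S−g_L)]/(r−g_L), with H = 6/2 = 3.
P₀ = 8.61 × [(1+0.0423) + 3×(0.191−0.0423)] / (0.075−0.0423)
   = 8.61 × 1.4884 / 0.0327 = 391.8998

C$391.90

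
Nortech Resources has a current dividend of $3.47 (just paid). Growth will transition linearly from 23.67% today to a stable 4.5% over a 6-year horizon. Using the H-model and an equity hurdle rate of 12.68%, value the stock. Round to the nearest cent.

H-model: P₀ = D₀[(1+g_L) + H(g_S−g_L)]/(r−g_L), with H = 6/2 = 3.
P₀ = 3.47 × [(1+0.045) + 3×(0.2367−0.045)] / (0.1268−0.045)
   = 3.47 × 1.6201 / 0.0818 = 68.7255

$68.73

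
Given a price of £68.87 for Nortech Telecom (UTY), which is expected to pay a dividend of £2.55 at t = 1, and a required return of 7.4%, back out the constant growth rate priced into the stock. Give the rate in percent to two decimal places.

3.70%

From P₀ = D₁/(r − g), the implied growth is g = r − D₁/P₀.
g = 0.074 − 2.55/68.87 = 0.074 − 0.03703 = 0.03697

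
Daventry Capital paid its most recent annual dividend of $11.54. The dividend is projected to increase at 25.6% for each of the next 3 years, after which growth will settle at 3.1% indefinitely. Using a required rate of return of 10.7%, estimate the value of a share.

$273.46

Two-stage DDM. Project D₁…D_3 at 0.256, terminal growth 0.031, discount at r = 0.107.
D_1 = 14.4942
D_2 = 18.2048
D_3 = 22.8652
Terminal value at t=3: TV = D_4/(r−g) = 23.5740/(0.107−0.031) = 310.1843
P₀ = 14.4942/(1+0.107)^1 + 18.2048/(1+0.107)^2 + 22.8652/(1+0.107)^3 + 310.1843/(1+0.107)^3 = 273.4570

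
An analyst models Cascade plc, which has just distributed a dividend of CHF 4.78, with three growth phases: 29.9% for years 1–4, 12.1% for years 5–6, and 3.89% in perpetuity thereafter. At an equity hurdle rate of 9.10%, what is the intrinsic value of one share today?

CHF 252.39

Three-stage DDM. Project D₁…D_6; terminal Gordon value at t=6 with g = 0.0389; discount at r = 0.091.
D_1 = 6.2092
D_2 = 8.0658
D_3 = 10.4774
D_4 = 13.6102
D_5 = 15.2570
D_6 = 17.1031
TV_6 = 17.7684/(0.091−0.0389) = 341.0450
P₀ = Σ Dₜ/(1+r)ᵗ + TV_6/(1+r)^6 = 252.3934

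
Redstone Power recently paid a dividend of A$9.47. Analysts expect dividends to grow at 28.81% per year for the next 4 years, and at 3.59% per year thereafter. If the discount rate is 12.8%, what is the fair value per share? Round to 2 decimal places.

A$234.49

Two-stage DDM. Project D₁…D_4 at 0.2881, terminal growth 0.0359, discount at r = 0.128.
D_1 = 12.1983
D_2 = 15.7126
D_3 = 20.2395
D_4 = 26.0704
Terminal value at t=4: TV = D_5/(r−g) = 27.0064/(0.128−0.0359) = 293.2287
P₀ = 12.1983/(1+0.128)^1 + 15.7126/(1+0.128)^2 + 20.2395/(1+0.128)^3 + 26.0704/(1+0.128)^4 + 293.2287/(1+0.128)^4 = 234.4895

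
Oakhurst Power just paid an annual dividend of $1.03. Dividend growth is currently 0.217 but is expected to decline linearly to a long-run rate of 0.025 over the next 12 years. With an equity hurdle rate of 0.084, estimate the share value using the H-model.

H-model: P₀ = D₀[(1+g_L) + H(g_S−g_L)]/(r−g_L), with H = 12/2 = 6.
P₀ = 1.03 × [(1+0.025) + 6×(0.217−0.025)] / (0.084−0.025)
   = 1.03 × 2.1770 / 0.059 = 38.0053

$38.01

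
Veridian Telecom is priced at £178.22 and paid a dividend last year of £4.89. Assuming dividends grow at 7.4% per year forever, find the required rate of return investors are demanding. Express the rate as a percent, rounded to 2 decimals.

Rearranging the constant-growth DDM: r = D₁/P₀ + g.
D₁ = 4.89 × (1 + 0.074) = 5.2519.
r = 5.2519 / 178.22 + 0.074 = 0.02947 + 0.074 = 0.10347

10.35%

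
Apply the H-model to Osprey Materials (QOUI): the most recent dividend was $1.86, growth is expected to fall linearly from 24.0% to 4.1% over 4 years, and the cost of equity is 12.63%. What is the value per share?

H-model: P₀ = D₀[(1+g_L) + H(g_S−g_L)]/(r−g_L), with H = 4/2 = 2.
P₀ = 1.86 × [(1+0.041) + 2×(0.24−0.041)] / (0.1263−0.041)
   = 1.86 × 1.4390 / 0.0853 = 31.3780

$31.38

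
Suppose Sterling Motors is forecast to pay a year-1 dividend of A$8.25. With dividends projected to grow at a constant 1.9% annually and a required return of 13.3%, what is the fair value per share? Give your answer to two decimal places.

A$72.37

Gordon growth model: P₀ = D₁/(r − g), with D₁ = 8.25 given directly.
P₀ = 8.2500 / (0.133 − 0.019) = 8.2500 / 0.114 = 72.3684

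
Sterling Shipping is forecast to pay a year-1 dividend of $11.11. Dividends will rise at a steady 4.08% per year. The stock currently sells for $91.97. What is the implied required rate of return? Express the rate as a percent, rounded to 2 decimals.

16.16%

Rearranging the constant-growth DDM: r = D₁/P₀ + g.
r = 11.1100 / 91.97 + 0.0408 = 0.12080 + 0.0408 = 0.16160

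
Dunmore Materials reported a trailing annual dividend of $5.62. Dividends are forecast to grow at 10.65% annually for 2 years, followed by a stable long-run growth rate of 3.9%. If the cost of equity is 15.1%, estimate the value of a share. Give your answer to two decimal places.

$58.78

Two-stage DDM. Project D₁…D_2 at 0.1065, terminal growth 0.039, discount at r = 0.151.
D_1 = 6.2185
D_2 = 6.8808
Terminal value at t=2: TV = D_3/(r−g) = 7.1492/(0.151−0.039) = 63.8317
P₀ = 6.2185/(1+0.151)^1 + 6.8808/(1+0.151)^2 + 63.8317/(1+0.151)^2 = 58.7787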